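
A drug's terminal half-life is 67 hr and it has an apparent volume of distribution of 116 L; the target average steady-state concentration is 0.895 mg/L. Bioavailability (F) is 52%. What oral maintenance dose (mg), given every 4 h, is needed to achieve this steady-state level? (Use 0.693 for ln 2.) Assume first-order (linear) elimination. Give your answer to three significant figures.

8.26 mg

CL = ln 2 · Vd / t½ = 0.693 × 116.0 / 67 = 1.200 L/h
D = CL × Css × τ / F = 1.200 × 0.895 × 4 / 0.52 = 8.262 mg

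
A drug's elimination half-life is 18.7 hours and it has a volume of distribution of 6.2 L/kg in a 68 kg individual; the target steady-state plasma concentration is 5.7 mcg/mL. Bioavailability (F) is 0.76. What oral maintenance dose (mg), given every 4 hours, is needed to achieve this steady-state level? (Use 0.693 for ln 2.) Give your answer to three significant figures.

Vd = 6.2 L/kg × 68 kg = 421.6 L
CL = ln 2 · Vd / t½ = 0.693 × 421.6 / 18.7 = 15.62 L/h
D = CL × Css × τ / F = 15.62 × 5.7 × 4 / 0.76 = 468.6 mg

469 mg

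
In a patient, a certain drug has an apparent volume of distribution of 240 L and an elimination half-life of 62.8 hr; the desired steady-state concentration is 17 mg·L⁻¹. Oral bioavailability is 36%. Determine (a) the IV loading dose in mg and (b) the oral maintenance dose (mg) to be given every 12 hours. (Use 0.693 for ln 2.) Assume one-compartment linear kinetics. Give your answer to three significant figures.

(a) 4080 mg; (b) 1500 mg

LD = Vd × C = 240.0 × 17 = 4080 mg
CL = 0.693 × Vd / t½ = 0.693 × 240.0 / 62.8 = 2.648 L/h
D = CL × Css × τ / F = 2.648 × 17 × 12 / 0.36 = 1501 mg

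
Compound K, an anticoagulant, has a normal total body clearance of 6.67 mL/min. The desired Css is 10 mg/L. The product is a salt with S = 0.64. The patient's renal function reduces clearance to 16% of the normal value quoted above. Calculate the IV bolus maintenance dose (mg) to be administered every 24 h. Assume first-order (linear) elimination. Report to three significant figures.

CL = 6.67 mL/min × 60/1000 = 0.4002 L/h
Patient clearance = 0.16 × 0.4002 = 0.06403 L/h
At steady state, dose per interval replaces the amount cleared in that interval: S·D/τ = CL·Css.
D = CL × Css × τ / S = 0.06403 × 10 × 24 / 0.64 = 24.01 mg

24.0 mg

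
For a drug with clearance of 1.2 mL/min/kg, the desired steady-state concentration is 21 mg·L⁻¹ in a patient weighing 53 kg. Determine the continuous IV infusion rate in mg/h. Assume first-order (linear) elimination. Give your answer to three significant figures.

CL = 1.2 mL/min/kg × 53 kg = 63.60 mL/min = 63.60 × 60/1000 = 3.816 L/h
R₀ = 3.816 × 21 = 80.14 mg/h

80.1 mg/h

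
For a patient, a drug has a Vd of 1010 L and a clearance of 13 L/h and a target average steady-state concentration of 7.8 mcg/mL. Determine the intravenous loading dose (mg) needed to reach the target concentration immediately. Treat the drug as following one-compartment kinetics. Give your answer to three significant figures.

7880 mg

LD = Vd × C = 1010 × 7.800 = 7878 mg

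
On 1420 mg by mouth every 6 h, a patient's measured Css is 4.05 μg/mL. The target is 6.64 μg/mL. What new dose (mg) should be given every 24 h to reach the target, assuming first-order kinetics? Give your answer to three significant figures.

9310 mg

For first-order elimination, Css ∝ F·D/(CL·τ); F and CL are unchanged, so Css ∝ D/τ.
D₂ = D₁ × (Css,target / Css,current) × (τ₂/τ₁) = 1420 × (6.64/4.05) × (24/6) = 9312 mg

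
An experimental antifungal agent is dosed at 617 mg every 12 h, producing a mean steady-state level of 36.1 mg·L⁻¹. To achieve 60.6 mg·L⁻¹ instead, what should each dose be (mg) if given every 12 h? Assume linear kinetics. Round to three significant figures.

1040 mg

For first-order elimination, Css ∝ F·D/(CL·τ); F and CL are unchanged, so Css ∝ D/τ.
D₂ = D₁ × (Css,target / Css,current) = 617 × 60.6/36.1 = 1036 mg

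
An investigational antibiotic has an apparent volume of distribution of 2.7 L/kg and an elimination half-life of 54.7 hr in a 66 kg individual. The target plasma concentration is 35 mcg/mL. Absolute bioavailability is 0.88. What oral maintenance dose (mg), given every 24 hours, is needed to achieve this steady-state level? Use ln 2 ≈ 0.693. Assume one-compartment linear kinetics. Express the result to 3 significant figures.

2160 mg

Vd(total) = 66 kg × 2.7 L/kg = 178.2 L
k = 0.693/54.7 = 0.01267 h⁻¹, so CL = k·Vd = 0.01267 × 178.2 = 2.258 L/h
D = CL × Css × τ / F = 2.258 × 35 × 24 / 0.88 = 2155 mg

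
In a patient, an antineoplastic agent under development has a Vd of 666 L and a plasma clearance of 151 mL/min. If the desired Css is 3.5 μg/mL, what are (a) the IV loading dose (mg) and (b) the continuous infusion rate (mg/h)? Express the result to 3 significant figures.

Loading dose = Vd × C = 666.0 × 3.5 = 2331 mg
CL = 151 mL/min × 60/1000 = 9.060 L/h
Maintenance: replace elimination → rate = CL × Css = 9.060 × 3.5 = 31.71 mg/h

(a) 2330 mg; (b) 31.7 mg/h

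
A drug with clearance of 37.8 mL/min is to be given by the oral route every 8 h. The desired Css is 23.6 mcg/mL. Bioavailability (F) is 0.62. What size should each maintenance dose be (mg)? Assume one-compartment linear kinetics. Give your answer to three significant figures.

CL = 37.8 mL/min = 37.8 × 0.06 = 2.268 L/h
At steady state, dose per interval replaces the amount cleared in that interval: F·D/τ = CL·Css.
D = CL × Css × τ / F = 2.268 × 23.6 × 8 / 0.62 = 690.6 mg

691 mg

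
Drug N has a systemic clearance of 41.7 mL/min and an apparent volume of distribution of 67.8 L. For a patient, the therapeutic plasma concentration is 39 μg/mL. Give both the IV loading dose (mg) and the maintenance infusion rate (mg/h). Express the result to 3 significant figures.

(a) 2640 mg; (b) 97.6 mg/h

Loading: fill Vd to C_target → 67.80 L × 39 mg/L = 2644 mg
CL = 41.7 mL/min × 60/1000 = 2.502 L/h
Maintenance: replace elimination → rate = CL × Css = 2.502 × 39 = 97.58 mg/h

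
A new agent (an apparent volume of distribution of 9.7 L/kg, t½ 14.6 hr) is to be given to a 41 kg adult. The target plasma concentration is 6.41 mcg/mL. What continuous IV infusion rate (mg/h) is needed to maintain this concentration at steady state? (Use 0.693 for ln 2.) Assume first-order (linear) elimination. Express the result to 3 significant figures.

Vd(total) = 41 kg × 9.7 L/kg = 397.7 L
CL = 0.693 × Vd / t½ = 0.693 × 397.7 / 14.6 = 18.88 L/h
Infusion rate = CL × Css = 18.88 × 6.41 = 121.0 mg/h

121 mg/h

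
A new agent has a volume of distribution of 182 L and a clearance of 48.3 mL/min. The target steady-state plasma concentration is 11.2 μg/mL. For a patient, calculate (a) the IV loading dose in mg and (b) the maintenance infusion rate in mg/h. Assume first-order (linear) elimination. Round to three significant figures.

(a) 2040 mg; (b) 32.5 mg/h

Loading dose = Vd × C = 182.0 × 11.2 = 2038 mg
CL = 48.3 mL/min = 48.3 × 0.06 = 2.898 L/h
Maintenance infusion rate = CL × Css = 2.898 × 11.2 = 32.46 mg/h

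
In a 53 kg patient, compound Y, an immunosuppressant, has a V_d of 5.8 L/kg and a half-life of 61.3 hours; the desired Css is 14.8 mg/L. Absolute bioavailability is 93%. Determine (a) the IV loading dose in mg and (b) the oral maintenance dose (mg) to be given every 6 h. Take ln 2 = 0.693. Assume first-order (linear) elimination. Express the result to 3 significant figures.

Vd = 5.8 L/kg × 53 kg = 307.4 L
LD = Vd × C = 307.4 × 14.8 = 4550 mg
CL = 0.693 × Vd / t½ = 0.693 × 307.4 / 61.3 = 3.475 L/h
D = CL × Css × τ / F = 3.475 × 14.8 × 6 / 0.93 = 331.8 mg

(a) 4550 mg; (b) 332 mg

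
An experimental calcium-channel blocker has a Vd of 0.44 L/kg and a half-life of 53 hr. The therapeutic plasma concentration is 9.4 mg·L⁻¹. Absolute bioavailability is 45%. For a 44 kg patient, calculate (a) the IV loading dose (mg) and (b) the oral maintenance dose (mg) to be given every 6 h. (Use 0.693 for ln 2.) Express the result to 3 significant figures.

Vd(total) = 44 kg × 0.44 L/kg = 19.36 L
LD = Vd × C = 19.36 × 9.4 = 182.0 mg
CL = 0.693 × Vd / t½ = 0.693 × 19.36 / 53 = 0.2531 L/h
D = CL × Css × τ / F = 0.2531 × 9.4 × 6 / 0.45 = 31.72 mg

(a) 182 mg; (b) 31.7 mg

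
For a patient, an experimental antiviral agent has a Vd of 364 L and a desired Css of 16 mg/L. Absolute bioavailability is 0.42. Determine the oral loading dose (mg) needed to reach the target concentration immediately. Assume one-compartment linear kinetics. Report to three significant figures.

LD = Vd × C / F = 364.0 × 16.00 / 0.42 = 13870 mg

13900 mg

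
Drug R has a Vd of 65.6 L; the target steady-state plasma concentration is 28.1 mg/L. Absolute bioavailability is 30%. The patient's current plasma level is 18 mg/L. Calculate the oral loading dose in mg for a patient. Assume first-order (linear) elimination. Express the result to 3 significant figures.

The loading dose fills Vd to the target concentration.
Concentration deficit ΔC = 28.1 − 18 = 10.10 mg/L
LD = Vd × ΔC / F = 65.60 × 10.10 / 0.3 = 2209 mg

2210 mg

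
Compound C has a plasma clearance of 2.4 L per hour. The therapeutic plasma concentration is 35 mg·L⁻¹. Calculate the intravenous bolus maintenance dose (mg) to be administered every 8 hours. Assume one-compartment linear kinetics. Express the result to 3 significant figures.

D = CL × Css × τ = 2.400 × 35 × 8 = 672.0 mg

672 mg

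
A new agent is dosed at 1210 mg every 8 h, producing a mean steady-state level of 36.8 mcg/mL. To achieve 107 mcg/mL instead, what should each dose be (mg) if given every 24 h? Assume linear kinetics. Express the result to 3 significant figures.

10600 mg

For first-order elimination, Css ∝ F·D/(CL·τ); F and CL are unchanged, so Css ∝ D/τ.
D₂ = D₁ × (Css,target / Css,current) × (τ₂/τ₁) = 1210 × (107/36.8) × (24/8) = 10550 mg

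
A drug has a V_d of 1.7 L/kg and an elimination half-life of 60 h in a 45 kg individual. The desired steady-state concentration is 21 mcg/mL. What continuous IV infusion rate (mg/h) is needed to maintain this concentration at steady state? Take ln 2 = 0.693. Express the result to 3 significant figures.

Vd(total) = 45 kg × 1.7 L/kg = 76.50 L
k = 0.693/60 = 0.01155 h⁻¹, so CL = k·Vd = 0.01155 × 76.50 = 0.8836 L/h
Infusion rate = CL × Css = 0.8836 × 21 = 18.56 mg/h

18.6 mg/h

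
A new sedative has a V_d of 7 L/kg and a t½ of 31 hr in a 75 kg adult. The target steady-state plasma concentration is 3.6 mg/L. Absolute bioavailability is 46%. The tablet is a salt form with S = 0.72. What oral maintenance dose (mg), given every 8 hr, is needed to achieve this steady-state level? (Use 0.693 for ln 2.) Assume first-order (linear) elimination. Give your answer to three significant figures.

1020 mg

Vd(total) = 75 kg × 7 L/kg = 525.0 L
CL = 0.693 × Vd / t½ = 0.693 × 525.0 / 31 = 11.74 L/h
D = CL × Css × τ / F / S = 11.74 × 3.6 × 8 / 0.46 / 0.72 = 1021 mg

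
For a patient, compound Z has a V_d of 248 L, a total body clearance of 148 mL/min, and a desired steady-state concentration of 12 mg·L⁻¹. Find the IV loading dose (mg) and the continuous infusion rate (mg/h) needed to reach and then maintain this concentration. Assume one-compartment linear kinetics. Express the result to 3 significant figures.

(a) 2980 mg; (b) 107 mg/h

Loading dose = Vd × C = 248.0 × 12 = 2976 mg
CL = 148 mL/min × 60/1000 = 8.880 L/h
Maintenance: replace elimination → rate = CL × Css = 8.880 × 12 = 106.6 mg/h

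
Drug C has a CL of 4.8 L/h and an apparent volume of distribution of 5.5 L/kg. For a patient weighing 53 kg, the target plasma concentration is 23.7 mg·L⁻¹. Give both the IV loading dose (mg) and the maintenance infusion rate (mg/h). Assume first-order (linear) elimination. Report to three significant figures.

(a) 6910 mg; (b) 114 mg/h

Vd(total) = 53 kg × 5.5 L/kg = 291.5 L
Loading: fill Vd to C_target → 291.5 L × 23.7 mg/L = 6909 mg
Infusion rate = 4.800 L/h × 23.7 mg/L = 113.8 mg/h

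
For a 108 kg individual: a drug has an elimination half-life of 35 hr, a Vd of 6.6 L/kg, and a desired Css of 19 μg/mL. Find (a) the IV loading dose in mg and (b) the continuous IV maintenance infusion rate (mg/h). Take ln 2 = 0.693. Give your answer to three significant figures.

(a) 13500 mg; (b) 268 mg/h

Vd = 6.6 L/kg × 108 kg = 712.8 L
LD = Vd × C = 712.8 × 19 = 13540 mg
CL = 0.693 × Vd / t½ = 0.693 × 712.8 / 35 = 14.11 L/h
Infusion rate = CL × Css = 14.11 × 19 = 268.1 mg/h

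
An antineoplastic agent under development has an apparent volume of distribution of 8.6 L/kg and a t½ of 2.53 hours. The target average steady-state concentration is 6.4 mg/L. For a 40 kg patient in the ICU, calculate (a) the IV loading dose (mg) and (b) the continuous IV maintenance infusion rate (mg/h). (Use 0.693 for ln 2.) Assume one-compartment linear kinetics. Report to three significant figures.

Vd = 8.6 L/kg × 40 kg = 344.0 L
LD = Vd × C = 344.0 × 6.4 = 2202 mg
CL = 0.693 × Vd / t½ = 0.693 × 344.0 / 2.53 = 94.23 L/h
Infusion rate = CL × Css = 94.23 × 6.4 = 603.1 mg/h

(a) 2200 mg; (b) 603 mg/h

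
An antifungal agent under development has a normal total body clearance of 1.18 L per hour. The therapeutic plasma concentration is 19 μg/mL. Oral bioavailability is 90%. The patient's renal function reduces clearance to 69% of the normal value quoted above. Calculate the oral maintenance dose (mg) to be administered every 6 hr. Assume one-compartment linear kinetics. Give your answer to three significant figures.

103 mg

Patient clearance = 0.69 × 1.180 = 0.8142 L/h
D = CL × Css × τ / F = 0.8142 × 19 × 6 / 0.9 = 103.1 mg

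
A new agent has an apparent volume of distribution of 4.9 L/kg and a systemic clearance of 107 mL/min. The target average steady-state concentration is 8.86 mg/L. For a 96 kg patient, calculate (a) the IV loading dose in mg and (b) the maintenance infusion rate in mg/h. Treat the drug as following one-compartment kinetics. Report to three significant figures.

Total Vd = 4.9 × 96 = 470.4 L
Loading: fill Vd to C_target → 470.4 L × 8.86 mg/L = 4168 mg
CL = 107 mL/min = 107 × 0.06 = 6.420 L/h
Maintenance: replace elimination → rate = CL × Css = 6.420 × 8.86 = 56.88 mg/h

(a) 4170 mg; (b) 56.9 mg/h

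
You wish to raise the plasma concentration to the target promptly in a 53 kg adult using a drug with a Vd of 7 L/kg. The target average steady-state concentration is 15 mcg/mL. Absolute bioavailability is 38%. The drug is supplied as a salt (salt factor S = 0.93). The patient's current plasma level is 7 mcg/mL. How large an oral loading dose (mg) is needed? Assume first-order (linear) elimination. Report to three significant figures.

Vd = 7 L/kg × 53 kg = 371.0 L
The loading dose fills Vd to the target concentration.
Concentration deficit ΔC = 15 − 7 = 8.000 mg/L
LD = Vd × ΔC / F / S = 371.0 × 8.000 / 0.38 / 0.93 = 8398 mg

8400 mg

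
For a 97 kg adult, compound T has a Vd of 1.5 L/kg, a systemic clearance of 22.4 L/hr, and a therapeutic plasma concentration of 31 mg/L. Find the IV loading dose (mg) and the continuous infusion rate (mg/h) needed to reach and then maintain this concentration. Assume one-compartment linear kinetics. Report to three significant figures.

Vd(total) = 97 kg × 1.5 L/kg = 145.5 L
LD = Vd · C_target = 145.5 × 31 = 4511 mg
Maintenance infusion rate = CL × Css = 22.40 × 31 = 694.4 mg/h

(a) 4510 mg; (b) 694 mg/h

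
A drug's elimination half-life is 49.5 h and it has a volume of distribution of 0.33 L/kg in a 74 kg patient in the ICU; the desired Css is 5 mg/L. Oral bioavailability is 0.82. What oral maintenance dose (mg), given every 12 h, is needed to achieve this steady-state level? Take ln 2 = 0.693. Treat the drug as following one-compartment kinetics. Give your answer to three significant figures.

25.0 mg

Total Vd = 0.33 × 74 = 24.42 L
CL = ln 2 · Vd / t½ = 0.693 × 24.42 / 49.5 = 0.3419 L/h
D = CL × Css × τ / F = 0.3419 × 5 × 12 / 0.82 = 25.02 mg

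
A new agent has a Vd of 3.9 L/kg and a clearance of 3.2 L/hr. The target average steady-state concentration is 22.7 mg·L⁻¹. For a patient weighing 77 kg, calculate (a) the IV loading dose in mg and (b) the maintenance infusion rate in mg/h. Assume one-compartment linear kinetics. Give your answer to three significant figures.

(a) 6820 mg; (b) 72.6 mg/h

Vd = 3.9 L/kg × 77 kg = 300.3 L
LD = Vd · C_target = 300.3 × 22.7 = 6817 mg
Maintenance infusion rate = CL × Css = 3.200 × 22.7 = 72.64 mg/h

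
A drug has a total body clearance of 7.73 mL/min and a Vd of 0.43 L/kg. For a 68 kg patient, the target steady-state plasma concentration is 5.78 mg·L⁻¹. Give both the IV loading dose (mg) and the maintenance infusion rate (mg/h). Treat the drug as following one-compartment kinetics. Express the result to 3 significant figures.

Vd = 0.43 L/kg × 68 kg = 29.24 L
LD = Vd · C_target = 29.24 × 5.78 = 169.0 mg
Convert clearance: 7.73 mL/min × 60 min/h ÷ 1000 mL/L = 0.4638 L/h
Infusion rate = 0.4638 L/h × 5.78 mg/L = 2.681 mg/h

(a) 169 mg; (b) 2.68 mg/h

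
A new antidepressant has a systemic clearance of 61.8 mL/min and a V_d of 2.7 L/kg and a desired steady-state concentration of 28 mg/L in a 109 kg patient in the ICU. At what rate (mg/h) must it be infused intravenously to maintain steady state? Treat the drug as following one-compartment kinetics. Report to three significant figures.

104 mg/h

Convert clearance: 61.8 mL/min × 60 min/h ÷ 1000 mL/L = 3.708 L/h
R₀ = 3.708 × 28 = 103.8 mg/h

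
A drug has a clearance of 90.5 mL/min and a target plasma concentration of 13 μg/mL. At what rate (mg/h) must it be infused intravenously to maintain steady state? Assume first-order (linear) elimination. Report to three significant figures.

CL = 90.5 mL/min = 90.5 × 0.06 = 5.430 L/h
R₀ = 5.430 × 13 = 70.59 mg/h

70.6 mg/h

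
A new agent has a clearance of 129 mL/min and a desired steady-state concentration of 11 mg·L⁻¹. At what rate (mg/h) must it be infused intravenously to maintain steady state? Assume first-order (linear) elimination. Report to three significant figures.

CL = 129 mL/min = 129 × 0.06 = 7.740 L/h
Infusion rate = CL · Css = 7.740 L/h × 11 mg/L = 85.14 mg/h

85.1 mg/h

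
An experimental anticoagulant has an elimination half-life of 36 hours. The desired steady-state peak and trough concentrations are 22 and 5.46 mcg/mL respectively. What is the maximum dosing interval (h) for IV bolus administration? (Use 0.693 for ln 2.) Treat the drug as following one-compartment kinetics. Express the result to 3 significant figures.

72.4 h

k = 0.693 / t½ = 0.693 / 36 = 0.01925 h⁻¹
Between IV bolus doses, concentration decays as C = C₀·e^(−kτ), so C_peak/C_trough = e^(kτ).
τ_max = ln(C_peak/C_trough) / k = ln(22/5.46) / 0.01925 = 1.394 / 0.01925 = 72.42 h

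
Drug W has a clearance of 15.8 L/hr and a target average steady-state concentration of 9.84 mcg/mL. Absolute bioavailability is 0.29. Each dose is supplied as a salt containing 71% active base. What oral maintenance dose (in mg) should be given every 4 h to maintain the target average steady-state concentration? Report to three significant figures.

D = CL × Css × τ / F / S = 15.80 × 9.84 × 4 / 0.29 / 0.71 = 3020 mg

3020 mg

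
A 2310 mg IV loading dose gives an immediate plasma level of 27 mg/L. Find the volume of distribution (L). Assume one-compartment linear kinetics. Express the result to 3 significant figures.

Immediately after an IV bolus, C₀ = Dose / Vd, so Vd = Dose / C₀.
Vd = 2310 / 27 = 85.56 L

85.6 L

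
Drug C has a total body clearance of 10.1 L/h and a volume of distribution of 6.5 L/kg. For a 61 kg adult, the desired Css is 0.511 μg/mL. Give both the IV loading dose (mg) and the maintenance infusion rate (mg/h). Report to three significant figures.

(a) 203 mg; (b) 5.16 mg/h

Vd(total) = 61 kg × 6.5 L/kg = 396.5 L
Loading dose = Vd × C = 396.5 × 0.511 = 202.6 mg
Maintenance infusion rate = CL × Css = 10.10 × 0.511 = 5.161 mg/h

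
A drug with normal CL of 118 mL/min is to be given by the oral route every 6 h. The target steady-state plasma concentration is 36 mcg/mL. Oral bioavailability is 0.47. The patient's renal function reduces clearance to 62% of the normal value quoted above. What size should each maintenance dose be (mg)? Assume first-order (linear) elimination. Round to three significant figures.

CL = 118 mL/min = 118 × 0.06 = 7.080 L/h
Patient clearance = 0.62 × 7.080 = 4.390 L/h
D = CL × Css × τ / F = 4.390 × 36 × 6 / 0.47 = 2018 mg

2020 mg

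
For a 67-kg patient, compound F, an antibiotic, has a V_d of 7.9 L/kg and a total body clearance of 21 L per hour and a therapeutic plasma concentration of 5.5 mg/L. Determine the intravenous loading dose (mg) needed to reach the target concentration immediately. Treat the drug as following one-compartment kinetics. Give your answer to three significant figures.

Total Vd = 7.9 × 67 = 529.3 L
LD = Vd × C = 529.3 × 5.500 = 2911 mg

2910 mg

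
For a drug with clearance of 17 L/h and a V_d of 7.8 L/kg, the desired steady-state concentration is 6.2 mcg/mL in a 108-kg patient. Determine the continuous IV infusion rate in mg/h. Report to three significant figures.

105 mg/h

Maintenance depends on clearance, not Vd — rate in must match rate out.
R₀ = 17.00 × 6.2 = 105.4 mg/h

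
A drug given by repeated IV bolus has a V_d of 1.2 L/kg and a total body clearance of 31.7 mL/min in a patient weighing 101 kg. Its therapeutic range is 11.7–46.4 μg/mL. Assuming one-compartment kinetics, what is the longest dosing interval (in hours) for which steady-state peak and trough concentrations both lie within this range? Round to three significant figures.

87.8 h

Vd(total) = 101 kg × 1.2 L/kg = 121.2 L
CL = 31.7 mL/min × 60/1000 = 1.902 L/h
k = CL / Vd = 1.902 / 121.2 = 0.01569 h⁻¹
Between IV bolus doses, concentration decays as C = C₀·e^(−kτ), so C_peak/C_trough = e^(kτ).
τ_max = ln(C_peak/C_trough) / k = ln(46.4/11.7) / 0.01569 = 1.378 / 0.01569 = 87.83 h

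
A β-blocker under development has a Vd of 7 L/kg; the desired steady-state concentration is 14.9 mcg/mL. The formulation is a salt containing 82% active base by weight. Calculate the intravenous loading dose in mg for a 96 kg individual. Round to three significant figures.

Total Vd = 7 × 96 = 672.0 L
LD = Vd × C / S = 672.0 × 14.90 / 0.82 = 12210 mg

12200 mg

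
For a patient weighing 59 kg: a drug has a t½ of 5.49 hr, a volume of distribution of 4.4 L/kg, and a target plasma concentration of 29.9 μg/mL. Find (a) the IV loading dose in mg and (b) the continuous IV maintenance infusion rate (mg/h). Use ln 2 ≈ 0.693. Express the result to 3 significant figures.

(a) 7760 mg; (b) 980 mg/h

Vd = 4.4 L/kg × 59 kg = 259.6 L
LD = Vd × C = 259.6 × 29.9 = 7762 mg
CL = 0.693 × Vd / t½ = 0.693 × 259.6 / 5.49 = 32.77 L/h
Infusion rate = CL × Css = 32.77 × 29.9 = 979.8 mg/h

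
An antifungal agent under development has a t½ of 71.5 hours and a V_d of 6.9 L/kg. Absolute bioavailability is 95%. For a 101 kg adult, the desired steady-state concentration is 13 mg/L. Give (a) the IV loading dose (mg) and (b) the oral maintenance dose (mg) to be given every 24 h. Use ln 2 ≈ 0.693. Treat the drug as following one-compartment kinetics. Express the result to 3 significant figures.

(a) 9060 mg; (b) 2220 mg

Total Vd = 6.9 × 101 = 696.9 L
LD = Vd × C = 696.9 × 13 = 9060 mg
CL = 0.693 × Vd / t½ = 0.693 × 696.9 / 71.5 = 6.755 L/h
D = CL × Css × τ / F = 6.755 × 13 × 24 / 0.95 = 2218 mg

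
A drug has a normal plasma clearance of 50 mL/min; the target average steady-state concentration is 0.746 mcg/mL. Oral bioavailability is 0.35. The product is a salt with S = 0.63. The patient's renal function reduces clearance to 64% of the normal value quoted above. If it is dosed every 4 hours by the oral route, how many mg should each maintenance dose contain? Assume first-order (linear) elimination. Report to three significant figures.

26.0 mg

CL = 50 mL/min = 50 × 0.06 = 3.000 L/h
Patient clearance = 0.64 × 3.000 = 1.920 L/h
D = CL × Css × τ / F / S = 1.920 × 0.746 × 4 / 0.35 / 0.63 = 25.98 mg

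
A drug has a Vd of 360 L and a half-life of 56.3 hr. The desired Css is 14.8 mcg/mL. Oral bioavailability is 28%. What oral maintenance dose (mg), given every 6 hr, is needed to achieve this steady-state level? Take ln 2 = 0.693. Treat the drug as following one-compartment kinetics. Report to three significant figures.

CL = 0.693 × Vd / t½ = 0.693 × 360.0 / 56.3 = 4.431 L/h
D = CL × Css × τ / F = 4.431 × 14.8 × 6 / 0.28 = 1405 mg

1410 mg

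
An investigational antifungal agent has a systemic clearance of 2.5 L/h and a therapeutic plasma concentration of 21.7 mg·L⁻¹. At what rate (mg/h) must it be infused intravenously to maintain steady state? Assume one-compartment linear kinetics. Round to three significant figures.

54.3 mg/h

Infusion rate = CL · Css = 2.500 L/h × 21.7 mg/L = 54.25 mg/h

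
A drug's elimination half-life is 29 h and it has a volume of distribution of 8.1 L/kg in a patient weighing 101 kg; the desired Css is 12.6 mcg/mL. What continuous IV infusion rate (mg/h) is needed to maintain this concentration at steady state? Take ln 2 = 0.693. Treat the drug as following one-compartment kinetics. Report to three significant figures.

Vd = 8.1 L/kg × 101 kg = 818.1 L
k = 0.693/29 = 0.02390 h⁻¹, so CL = k·Vd = 0.02390 × 818.1 = 19.55 L/h
Infusion rate = CL × Css = 19.55 × 12.6 = 246.3 mg/h

246 mg/h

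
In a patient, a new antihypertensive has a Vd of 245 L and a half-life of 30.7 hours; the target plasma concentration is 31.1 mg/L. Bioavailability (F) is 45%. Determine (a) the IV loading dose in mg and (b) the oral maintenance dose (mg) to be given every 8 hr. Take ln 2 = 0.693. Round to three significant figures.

LD = Vd × C = 245.0 × 31.1 = 7620 mg
CL = 0.693 × Vd / t½ = 0.693 × 245.0 / 30.7 = 5.530 L/h
D = CL × Css × τ / F = 5.530 × 31.1 × 8 / 0.45 = 3057 mg

(a) 7620 mg; (b) 3060 mg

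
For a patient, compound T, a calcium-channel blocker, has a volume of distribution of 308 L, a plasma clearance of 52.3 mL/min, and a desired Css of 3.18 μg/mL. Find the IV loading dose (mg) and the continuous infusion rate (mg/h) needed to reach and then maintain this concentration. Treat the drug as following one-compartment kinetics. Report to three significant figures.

Loading dose = Vd × C = 308.0 × 3.18 = 979.4 mg
CL = 52.3 mL/min = 52.3 × 0.06 = 3.138 L/h
Infusion rate = 3.138 L/h × 3.18 mg/L = 9.979 mg/h

(a) 979 mg; (b) 9.98 mg/h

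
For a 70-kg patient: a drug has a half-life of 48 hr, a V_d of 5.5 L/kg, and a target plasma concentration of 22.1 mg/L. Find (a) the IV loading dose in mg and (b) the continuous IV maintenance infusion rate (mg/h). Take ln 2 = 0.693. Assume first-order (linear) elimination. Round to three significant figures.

(a) 8510 mg; (b) 123 mg/h

Total Vd = 5.5 × 70 = 385.0 L
LD = Vd × C = 385.0 × 22.1 = 8509 mg
CL = 0.693 × Vd / t½ = 0.693 × 385.0 / 48 = 5.558 L/h
Infusion rate = CL × Css = 5.558 × 22.1 = 122.8 mg/h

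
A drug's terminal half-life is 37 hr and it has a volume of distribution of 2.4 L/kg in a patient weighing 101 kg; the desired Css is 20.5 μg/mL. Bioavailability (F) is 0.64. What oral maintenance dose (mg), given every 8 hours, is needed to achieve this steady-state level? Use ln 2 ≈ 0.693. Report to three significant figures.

Vd = 2.4 L/kg × 101 kg = 242.4 L
CL = ln 2 · Vd / t½ = 0.693 × 242.4 / 37 = 4.540 L/h
D = CL × Css × τ / F = 4.540 × 20.5 × 8 / 0.64 = 1163 mg

1160 mg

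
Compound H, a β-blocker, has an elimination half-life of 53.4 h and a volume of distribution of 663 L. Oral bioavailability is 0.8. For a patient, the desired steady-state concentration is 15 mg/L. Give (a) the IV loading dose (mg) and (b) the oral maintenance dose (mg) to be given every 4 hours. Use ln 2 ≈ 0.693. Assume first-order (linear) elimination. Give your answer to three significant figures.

LD = Vd × C = 663.0 × 15 = 9945 mg
CL = 0.693 × Vd / t½ = 0.693 × 663.0 / 53.4 = 8.604 L/h
D = CL × Css × τ / F = 8.604 × 15 × 4 / 0.8 = 645.3 mg

(a) 9950 mg; (b) 645 mg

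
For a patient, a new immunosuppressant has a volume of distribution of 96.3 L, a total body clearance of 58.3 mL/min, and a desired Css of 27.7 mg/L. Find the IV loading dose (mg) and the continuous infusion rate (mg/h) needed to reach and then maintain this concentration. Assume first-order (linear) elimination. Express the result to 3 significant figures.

(a) 2670 mg; (b) 96.9 mg/h

Loading: fill Vd to C_target → 96.30 L × 27.7 mg/L = 2668 mg
Convert clearance: 58.3 mL/min × 60 min/h ÷ 1000 mL/L = 3.498 L/h
Maintenance infusion rate = CL × Css = 3.498 × 27.7 = 96.89 mg/h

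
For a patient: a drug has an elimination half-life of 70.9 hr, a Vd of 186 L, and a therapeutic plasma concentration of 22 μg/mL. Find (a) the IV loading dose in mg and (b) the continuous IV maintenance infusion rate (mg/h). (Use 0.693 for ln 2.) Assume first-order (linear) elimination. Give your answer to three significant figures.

LD = Vd × C = 186.0 × 22 = 4092 mg
CL = 0.693 × Vd / t½ = 0.693 × 186.0 / 70.9 = 1.818 L/h
Infusion rate = CL × Css = 1.818 × 22 = 40.00 mg/h

(a) 4090 mg; (b) 40.0 mg/h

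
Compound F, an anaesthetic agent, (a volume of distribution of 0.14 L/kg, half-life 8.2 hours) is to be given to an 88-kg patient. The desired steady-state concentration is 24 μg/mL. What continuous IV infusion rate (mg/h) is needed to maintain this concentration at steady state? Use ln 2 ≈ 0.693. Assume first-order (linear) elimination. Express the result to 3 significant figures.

25.0 mg/h

Vd = 0.14 L/kg × 88 kg = 12.32 L
k = 0.693/8.2 = 0.08451 h⁻¹, so CL = k·Vd = 0.08451 × 12.32 = 1.041 L/h
Infusion rate = CL × Css = 1.041 × 24 = 24.98 mg/h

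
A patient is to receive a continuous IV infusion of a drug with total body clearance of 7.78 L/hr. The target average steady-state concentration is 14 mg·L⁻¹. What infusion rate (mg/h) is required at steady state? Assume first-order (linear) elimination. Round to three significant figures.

R₀ = 7.780 × 14 = 108.9 mg/h

109 mg/h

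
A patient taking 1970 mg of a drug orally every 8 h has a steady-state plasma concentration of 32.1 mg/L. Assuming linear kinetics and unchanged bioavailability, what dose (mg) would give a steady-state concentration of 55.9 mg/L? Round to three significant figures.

For first-order elimination, Css ∝ F·D/(CL·τ); F and CL are unchanged, so Css ∝ D/τ.
D₂ = D₁ × (Css,target / Css,current) = 1970 × 55.9/32.1 = 3431 mg

3430 mg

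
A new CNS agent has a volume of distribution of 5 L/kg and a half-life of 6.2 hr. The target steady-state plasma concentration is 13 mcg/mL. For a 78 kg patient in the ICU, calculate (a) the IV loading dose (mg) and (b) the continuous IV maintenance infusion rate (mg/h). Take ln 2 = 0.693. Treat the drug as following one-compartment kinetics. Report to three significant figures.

Total Vd = 5 × 78 = 390.0 L
LD = Vd × C = 390.0 × 13 = 5070 mg
CL = 0.693 × Vd / t½ = 0.693 × 390.0 / 6.2 = 43.59 L/h
Infusion rate = CL × Css = 43.59 × 13 = 566.7 mg/h

(a) 5070 mg; (b) 567 mg/h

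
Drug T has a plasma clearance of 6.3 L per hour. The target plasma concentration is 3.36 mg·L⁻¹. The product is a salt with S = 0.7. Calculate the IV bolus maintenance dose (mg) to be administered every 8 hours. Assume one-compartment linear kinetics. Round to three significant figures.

242 mg

D = CL × Css × τ / S = 6.300 × 3.36 × 8 / 0.7 = 241.9 mg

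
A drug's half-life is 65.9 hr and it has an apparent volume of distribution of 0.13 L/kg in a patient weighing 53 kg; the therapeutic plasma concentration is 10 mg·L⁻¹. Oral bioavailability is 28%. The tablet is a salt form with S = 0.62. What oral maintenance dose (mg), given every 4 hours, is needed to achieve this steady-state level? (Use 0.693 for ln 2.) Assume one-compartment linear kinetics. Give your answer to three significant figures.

Total Vd = 0.13 × 53 = 6.890 L
CL = ln 2 · Vd / t½ = 0.693 × 6.890 / 65.9 = 0.07245 L/h
D = CL × Css × τ / F / S = 0.07245 × 10 × 4 / 0.28 / 0.62 = 16.69 mg

16.7 mg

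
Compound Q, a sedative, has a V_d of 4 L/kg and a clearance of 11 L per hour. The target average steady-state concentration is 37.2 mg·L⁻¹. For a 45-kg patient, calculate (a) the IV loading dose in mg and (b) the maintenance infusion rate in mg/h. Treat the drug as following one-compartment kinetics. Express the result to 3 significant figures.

Vd(total) = 45 kg × 4 L/kg = 180.0 L
Loading: fill Vd to C_target → 180.0 L × 37.2 mg/L = 6696 mg
Infusion rate = 11.00 L/h × 37.2 mg/L = 409.2 mg/h

(a) 6700 mg; (b) 409 mg/h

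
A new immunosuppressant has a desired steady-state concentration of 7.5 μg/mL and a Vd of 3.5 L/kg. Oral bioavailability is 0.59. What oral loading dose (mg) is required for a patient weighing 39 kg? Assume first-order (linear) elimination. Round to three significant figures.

Vd(total) = 39 kg × 3.5 L/kg = 136.5 L
The loading dose fills Vd to the target concentration.
LD = Vd × C / F = 136.5 × 7.500 / 0.59 = 1735 mg

1740 mg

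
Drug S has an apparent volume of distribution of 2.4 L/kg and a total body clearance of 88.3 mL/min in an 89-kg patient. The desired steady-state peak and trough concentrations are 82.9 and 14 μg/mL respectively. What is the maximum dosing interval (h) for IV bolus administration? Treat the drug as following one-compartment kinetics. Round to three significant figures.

71.7 h

Vd = 2.4 L/kg × 89 kg = 213.6 L
CL = 88.3 mL/min × 60/1000 = 5.298 L/h
k = CL / Vd = 5.298 / 213.6 = 0.02480 h⁻¹
Between IV bolus doses, concentration decays as C = C₀·e^(−kτ), so C_peak/C_trough = e^(kτ).
τ_max = ln(C_peak/C_trough) / k = ln(82.9/14) / 0.02480 = 1.779 / 0.02480 = 71.73 h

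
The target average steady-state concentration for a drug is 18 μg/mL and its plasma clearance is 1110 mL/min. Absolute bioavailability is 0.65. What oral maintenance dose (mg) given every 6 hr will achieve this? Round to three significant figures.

11100 mg

CL = 1110 mL/min × 60/1000 = 66.60 L/h
D = CL × Css × τ / F = 66.60 × 18 × 6 / 0.65 = 11070 mg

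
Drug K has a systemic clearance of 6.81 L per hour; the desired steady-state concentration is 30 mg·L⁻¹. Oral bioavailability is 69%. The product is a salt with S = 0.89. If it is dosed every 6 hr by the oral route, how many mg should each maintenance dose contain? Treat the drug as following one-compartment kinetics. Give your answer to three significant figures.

D = CL × Css × τ / F / S = 6.810 × 30 × 6 / 0.69 / 0.89 = 1996 mg

2000 mg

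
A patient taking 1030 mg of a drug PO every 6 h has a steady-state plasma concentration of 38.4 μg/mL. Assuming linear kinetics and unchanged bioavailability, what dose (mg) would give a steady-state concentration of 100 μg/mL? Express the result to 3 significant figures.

With linear kinetics, Css is proportional to dose rate (D/τ) at fixed clearance.
D₂ = D₁ × (Css,target / Css,current) = 1030 × 100/38.4 = 2682 mg

2680 mg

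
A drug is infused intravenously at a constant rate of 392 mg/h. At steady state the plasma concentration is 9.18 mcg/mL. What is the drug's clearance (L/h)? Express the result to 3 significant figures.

At steady state, infusion rate = CL × Css, so CL = rate / Css.
CL = 392 / 9.18 = 42.70 L/h

42.7 L/h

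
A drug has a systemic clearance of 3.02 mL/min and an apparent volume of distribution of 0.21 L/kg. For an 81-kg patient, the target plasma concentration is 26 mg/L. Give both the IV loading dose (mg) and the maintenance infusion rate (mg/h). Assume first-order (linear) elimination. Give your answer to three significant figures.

Vd(total) = 81 kg × 0.21 L/kg = 17.01 L
LD = Vd · C_target = 17.01 × 26 = 442.3 mg
CL = 3.02 mL/min = 3.02 × 0.06 = 0.1812 L/h
Maintenance infusion rate = CL × Css = 0.1812 × 26 = 4.711 mg/h

(a) 442 mg; (b) 4.71 mg/h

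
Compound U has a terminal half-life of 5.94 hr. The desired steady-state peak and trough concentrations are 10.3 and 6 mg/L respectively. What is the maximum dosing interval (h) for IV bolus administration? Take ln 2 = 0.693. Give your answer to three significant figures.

k = 0.693 / t½ = 0.693 / 5.94 = 0.1167 h⁻¹
Between IV bolus doses, concentration decays as C = C₀·e^(−kτ), so C_peak/C_trough = e^(kτ).
τ_max = ln(C_peak/C_trough) / k = ln(10.3/6) / 0.1167 = 0.5404 / 0.1167 = 4.631 h

4.63 h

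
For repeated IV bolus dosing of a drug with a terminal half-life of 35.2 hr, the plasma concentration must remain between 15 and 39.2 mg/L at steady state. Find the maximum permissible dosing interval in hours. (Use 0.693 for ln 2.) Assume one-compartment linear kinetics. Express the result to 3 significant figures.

48.8 h

k = 0.693 / t½ = 0.693 / 35.2 = 0.01969 h⁻¹
Between IV bolus doses, concentration decays as C = C₀·e^(−kτ), so C_peak/C_trough = e^(kτ).
τ_max = ln(C_peak/C_trough) / k = ln(39.2/15) / 0.01969 = 0.9606 / 0.01969 = 48.79 h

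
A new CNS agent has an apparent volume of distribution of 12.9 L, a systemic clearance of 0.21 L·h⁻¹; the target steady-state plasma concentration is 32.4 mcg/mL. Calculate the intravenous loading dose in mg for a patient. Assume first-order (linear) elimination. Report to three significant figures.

418 mg

Loading dose depends on Vd (not clearance): it fills the distribution volume.
LD = Vd × C = 12.90 × 32.40 = 418.0 mg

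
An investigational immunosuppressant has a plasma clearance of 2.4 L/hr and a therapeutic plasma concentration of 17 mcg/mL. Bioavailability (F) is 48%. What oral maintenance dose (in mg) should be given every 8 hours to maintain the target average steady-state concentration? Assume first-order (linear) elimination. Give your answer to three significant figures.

D = CL × Css × τ / F = 2.400 × 17 × 8 / 0.48 = 680.0 mg

680 mg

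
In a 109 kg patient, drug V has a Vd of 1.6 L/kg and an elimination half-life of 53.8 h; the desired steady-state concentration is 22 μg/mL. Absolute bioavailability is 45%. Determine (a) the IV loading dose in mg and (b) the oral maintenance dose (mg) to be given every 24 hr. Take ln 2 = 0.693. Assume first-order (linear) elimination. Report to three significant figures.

(a) 3840 mg; (b) 2640 mg

Vd = 1.6 L/kg × 109 kg = 174.4 L
LD = Vd × C = 174.4 × 22 = 3837 mg
CL = 0.693 × Vd / t½ = 0.693 × 174.4 / 53.8 = 2.246 L/h
D = CL × Css × τ / F = 2.246 × 22 × 24 / 0.45 = 2635 mg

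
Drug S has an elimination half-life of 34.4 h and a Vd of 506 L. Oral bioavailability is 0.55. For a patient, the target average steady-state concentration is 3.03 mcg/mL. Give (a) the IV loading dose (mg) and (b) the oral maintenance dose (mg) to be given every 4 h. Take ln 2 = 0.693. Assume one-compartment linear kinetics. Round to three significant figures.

LD = Vd × C = 506.0 × 3.03 = 1533 mg
CL = 0.693 × Vd / t½ = 0.693 × 506.0 / 34.4 = 10.19 L/h
D = CL × Css × τ / F = 10.19 × 3.03 × 4 / 0.55 = 224.6 mg

(a) 1530 mg; (b) 225 mg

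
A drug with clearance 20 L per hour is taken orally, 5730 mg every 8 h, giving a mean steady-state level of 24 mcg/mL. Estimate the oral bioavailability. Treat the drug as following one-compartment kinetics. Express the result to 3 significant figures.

F·D/τ = CL·Css at steady state → F = CL·Css·τ / D.
F = 20 × 24 × 8 / 5730 = 0.670

0.670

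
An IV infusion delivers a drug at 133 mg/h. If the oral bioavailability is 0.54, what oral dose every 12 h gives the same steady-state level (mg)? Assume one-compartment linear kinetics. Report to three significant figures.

To maintain the same Css, the systemic dosing rate must be unchanged: F·D/τ = infusion rate.
D = rate × τ / F = 133 × 12 / 0.54 = 2956 mg

2960 mg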